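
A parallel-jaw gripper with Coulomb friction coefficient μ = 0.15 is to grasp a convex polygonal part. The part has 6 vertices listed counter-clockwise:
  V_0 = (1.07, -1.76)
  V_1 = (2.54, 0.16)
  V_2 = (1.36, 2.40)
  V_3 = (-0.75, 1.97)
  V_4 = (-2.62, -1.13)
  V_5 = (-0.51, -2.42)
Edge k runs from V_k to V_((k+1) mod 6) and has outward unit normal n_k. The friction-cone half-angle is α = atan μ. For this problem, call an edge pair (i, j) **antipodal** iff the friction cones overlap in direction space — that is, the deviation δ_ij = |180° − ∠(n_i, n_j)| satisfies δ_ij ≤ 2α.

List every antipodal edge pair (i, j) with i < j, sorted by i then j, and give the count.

count = 2; pairs: (0,3), (2,5)

α = atan 0.15 = 8.53°;  2α = 17.06°
n_0 = (+0.7940, -0.6079)
n_1 = (+0.8847, +0.4661)
n_2 = (-0.1997, +0.9799)
n_3 = (-0.8563, +0.5165)
n_4 = (-0.5216, -0.8532)
n_5 = (+0.3854, -0.9227)
  (0,1): δ = 114.78°  ·
  (0,2): δ = 41.04°  ·
  (0,3): δ = 6.34°  ✓
  (0,4): δ = 96.00°  ·
  (0,5): δ = 150.11°  ·
  (1,2): δ = 106.26°  ·
  (1,3): δ = 58.88°  ·
  (1,4): δ = 30.78°  ·
  (1,5): δ = 84.89°  ·
  (2,3): δ = 132.62°  ·
  (2,4): δ = 42.96°  ·
  (2,5): δ = 11.15°  ✓
  (3,4): δ = 90.34°  ·
  (3,5): δ = 36.23°  ·
  (4,5): δ = 125.89°  ·
antipodal pairs: 2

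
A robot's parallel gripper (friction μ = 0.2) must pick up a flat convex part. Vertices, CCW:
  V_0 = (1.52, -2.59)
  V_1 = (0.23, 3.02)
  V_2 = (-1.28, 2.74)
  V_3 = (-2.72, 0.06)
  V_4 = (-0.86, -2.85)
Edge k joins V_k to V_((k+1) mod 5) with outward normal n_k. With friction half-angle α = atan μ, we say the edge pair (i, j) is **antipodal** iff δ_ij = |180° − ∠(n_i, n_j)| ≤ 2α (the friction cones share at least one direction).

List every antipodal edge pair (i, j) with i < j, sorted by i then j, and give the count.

α = atan 0.2 = 11.31°;  2α = 22.62°
n_0 = (+0.9746, +0.2241)
n_1 = (-0.1823, +0.9832)
n_2 = (-0.8809, +0.4733)
n_3 = (-0.8426, -0.5386)
n_4 = (+0.1086, -0.9941)
  (0,1): δ = 92.44°  ·
  (0,2): δ = 41.20°  ·
  (0,3): δ = 19.64°  ✓
  (0,4): δ = 83.28°  ·
  (1,2): δ = 128.75°  ·
  (1,3): δ = 67.92°  ·
  (1,4): δ = 4.27°  ✓
  (2,3): δ = 119.16°  ·
  (2,4): δ = 55.52°  ·
  (3,4): δ = 116.35°  ·
antipodal pairs: 2

count = 2; pairs: (0,3), (1,4)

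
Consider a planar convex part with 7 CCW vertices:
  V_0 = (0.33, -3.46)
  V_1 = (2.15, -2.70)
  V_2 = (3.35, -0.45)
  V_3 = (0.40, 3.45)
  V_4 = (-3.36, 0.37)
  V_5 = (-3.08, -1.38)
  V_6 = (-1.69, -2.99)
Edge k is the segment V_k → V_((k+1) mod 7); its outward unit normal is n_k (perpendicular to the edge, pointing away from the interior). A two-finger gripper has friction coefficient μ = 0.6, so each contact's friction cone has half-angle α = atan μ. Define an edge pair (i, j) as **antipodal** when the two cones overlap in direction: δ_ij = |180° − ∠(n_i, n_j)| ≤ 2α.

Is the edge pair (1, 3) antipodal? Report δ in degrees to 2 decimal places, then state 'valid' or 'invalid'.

δ = 22.60°, valid

α = atan 0.6 = 30.96°;  2α = 61.93°
edge 1: e_1 = (+1.20, +2.25);  n_1 = (+0.8824, -0.4706)
edge 3: e_3 = (-3.76, -3.08);  n_3 = (-0.6337, +0.7736)
∠(n_1, n_3) = 157.40°
δ = |180° − 157.40°| = 22.60°
22.60° ≤ 2α = 61.93°  →  valid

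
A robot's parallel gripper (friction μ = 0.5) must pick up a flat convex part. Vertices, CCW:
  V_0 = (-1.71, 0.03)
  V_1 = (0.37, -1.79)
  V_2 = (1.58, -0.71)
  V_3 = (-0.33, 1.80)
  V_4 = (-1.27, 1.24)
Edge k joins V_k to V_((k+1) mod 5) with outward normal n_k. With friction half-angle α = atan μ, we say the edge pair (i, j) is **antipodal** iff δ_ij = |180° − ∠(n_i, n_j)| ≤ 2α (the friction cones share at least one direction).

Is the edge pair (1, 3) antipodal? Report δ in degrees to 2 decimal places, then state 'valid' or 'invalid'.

α = atan 0.5 = 26.57°;  2α = 53.13°
edge 1: e_1 = (+1.21, +1.08);  n_1 = (+0.6659, -0.7460)
edge 3: e_3 = (-0.94, -0.56);  n_3 = (-0.5118, +0.8591)
∠(n_1, n_3) = 169.03°
δ = |180° − 169.03°| = 10.97°
10.97° ≤ 2α = 53.13°  →  valid

δ = 10.97°, valid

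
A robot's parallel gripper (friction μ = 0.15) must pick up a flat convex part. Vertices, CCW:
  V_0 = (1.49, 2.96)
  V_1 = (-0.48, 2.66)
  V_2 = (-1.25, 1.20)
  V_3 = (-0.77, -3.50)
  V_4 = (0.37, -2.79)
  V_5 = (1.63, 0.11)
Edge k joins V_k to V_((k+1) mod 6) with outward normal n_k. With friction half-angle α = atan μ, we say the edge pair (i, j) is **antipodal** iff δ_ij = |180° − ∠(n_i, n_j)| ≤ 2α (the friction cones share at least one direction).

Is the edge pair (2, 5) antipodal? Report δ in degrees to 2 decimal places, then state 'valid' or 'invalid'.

δ = 3.02°, valid

α = atan 0.15 = 8.53°;  2α = 17.06°
edge 2: e_2 = (+0.48, -4.70);  n_2 = (-0.9948, -0.1016)
edge 5: e_5 = (-0.14, +2.85);  n_5 = (+0.9988, +0.0491)
∠(n_2, n_5) = 176.98°
δ = |180° − 176.98°| = 3.02°
3.02° ≤ 2α = 17.06°  →  valid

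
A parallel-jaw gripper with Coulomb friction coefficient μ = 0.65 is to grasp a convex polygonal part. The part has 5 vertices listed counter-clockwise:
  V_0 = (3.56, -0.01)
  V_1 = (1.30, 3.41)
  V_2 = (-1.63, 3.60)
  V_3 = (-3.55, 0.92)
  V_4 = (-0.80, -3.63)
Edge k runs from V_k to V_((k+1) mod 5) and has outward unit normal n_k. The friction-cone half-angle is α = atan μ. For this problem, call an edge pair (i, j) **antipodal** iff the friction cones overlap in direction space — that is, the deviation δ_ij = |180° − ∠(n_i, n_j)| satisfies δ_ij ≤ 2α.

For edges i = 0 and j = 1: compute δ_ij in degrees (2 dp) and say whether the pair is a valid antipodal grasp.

δ = 127.17°, invalid

α = atan 0.65 = 33.02°;  2α = 66.05°
edge 0: e_0 = (-2.26, +3.42);  n_0 = (+0.8343, +0.5513)
edge 1: e_1 = (-2.93, +0.19);  n_1 = (+0.0647, +0.9979)
∠(n_0, n_1) = 52.83°
δ = |180° − 52.83°| = 127.17°
127.17° > 2α = 66.05°  →  invalid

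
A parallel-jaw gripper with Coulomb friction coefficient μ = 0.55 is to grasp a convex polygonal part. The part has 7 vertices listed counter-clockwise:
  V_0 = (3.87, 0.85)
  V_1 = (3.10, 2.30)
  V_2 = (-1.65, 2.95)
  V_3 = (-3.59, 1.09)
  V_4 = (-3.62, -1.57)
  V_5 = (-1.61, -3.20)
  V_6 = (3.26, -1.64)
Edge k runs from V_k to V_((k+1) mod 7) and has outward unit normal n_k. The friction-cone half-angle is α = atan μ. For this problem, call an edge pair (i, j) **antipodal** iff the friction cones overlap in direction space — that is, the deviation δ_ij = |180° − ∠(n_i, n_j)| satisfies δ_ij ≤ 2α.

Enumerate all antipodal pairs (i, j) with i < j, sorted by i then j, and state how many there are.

count = 7; pairs: (0,3), (0,4), (1,4), (1,5), (2,5), (2,6), (3,6)

α = atan 0.55 = 28.81°;  2α = 57.62°
n_0 = (+0.8832, +0.4690)
n_1 = (+0.1356, +0.9908)
n_2 = (-0.6921, +0.7218)
n_3 = (-0.9999, +0.0113)
n_4 = (-0.6299, -0.7767)
n_5 = (+0.3051, -0.9523)
n_6 = (+0.9713, -0.2379)
  (0,1): δ = 125.76°  ·
  (0,2): δ = 74.18°  ·
  (0,3): δ = 28.62°  ✓
  (0,4): δ = 22.99°  ✓
  (0,5): δ = 79.79°  ·
  (0,6): δ = 138.26°  ·
  (1,2): δ = 128.41°  ·
  (1,3): δ = 82.85°  ·
  (1,4): δ = 31.25°  ✓
  (1,5): δ = 25.55°  ✓
  (1,6): δ = 84.03°  ·
  (2,3): δ = 134.44°  ·
  (2,4): δ = 82.83°  ·
  (2,5): δ = 26.03°  ✓
  (2,6): δ = 32.44°  ✓
  (3,4): δ = 128.39°  ·
  (3,5): δ = 71.59°  ·
  (3,6): δ = 13.12°  ✓
  (4,5): δ = 123.20°  ·
  (4,6): δ = 64.73°  ·
  (5,6): δ = 121.53°  ·
antipodal pairs: 7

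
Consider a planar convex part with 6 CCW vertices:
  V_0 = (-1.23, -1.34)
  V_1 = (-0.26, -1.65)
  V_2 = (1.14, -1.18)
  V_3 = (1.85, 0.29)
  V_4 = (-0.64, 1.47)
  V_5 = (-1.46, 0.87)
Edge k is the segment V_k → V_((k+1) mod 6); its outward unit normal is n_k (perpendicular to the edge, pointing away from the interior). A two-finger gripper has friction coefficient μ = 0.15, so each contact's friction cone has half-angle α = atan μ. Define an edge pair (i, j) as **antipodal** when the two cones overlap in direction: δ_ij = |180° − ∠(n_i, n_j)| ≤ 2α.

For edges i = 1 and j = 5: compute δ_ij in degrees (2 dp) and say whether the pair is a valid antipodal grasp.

α = atan 0.15 = 8.53°;  2α = 17.06°
edge 1: e_1 = (+1.40, +0.47);  n_1 = (+0.3183, -0.9480)
edge 5: e_5 = (+0.23, -2.21);  n_5 = (-0.9946, -0.1035)
∠(n_1, n_5) = 102.62°
δ = |180° − 102.62°| = 77.38°
77.38° > 2α = 17.06°  →  invalid

δ = 77.38°, invalid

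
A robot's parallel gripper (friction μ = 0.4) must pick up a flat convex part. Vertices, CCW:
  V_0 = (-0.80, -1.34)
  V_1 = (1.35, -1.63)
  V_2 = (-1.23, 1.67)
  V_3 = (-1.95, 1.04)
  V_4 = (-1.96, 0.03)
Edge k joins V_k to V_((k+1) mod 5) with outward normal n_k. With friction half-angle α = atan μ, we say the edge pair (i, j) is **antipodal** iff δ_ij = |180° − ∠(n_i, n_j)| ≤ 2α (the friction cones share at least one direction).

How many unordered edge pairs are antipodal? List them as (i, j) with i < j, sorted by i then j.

count = 2; pairs: (1,3), (1,4)

α = atan 0.4 = 21.80°;  2α = 43.60°
n_0 = (-0.1337, -0.9910)
n_1 = (+0.7878, +0.6159)
n_2 = (-0.6585, +0.7526)
n_3 = (-1.0000, +0.0099)
n_4 = (-0.7632, -0.6462)
  (0,1): δ = 44.30°  ·
  (0,2): δ = 48.87°  ·
  (0,3): δ = 97.11°  ·
  (0,4): δ = 137.94°  ·
  (1,2): δ = 86.83°  ·
  (1,3): δ = 38.59°  ✓
  (1,4): δ = 2.24°  ✓
  (2,3): δ = 131.75°  ·
  (2,4): δ = 90.93°  ·
  (3,4): δ = 139.18°  ·
antipodal pairs: 2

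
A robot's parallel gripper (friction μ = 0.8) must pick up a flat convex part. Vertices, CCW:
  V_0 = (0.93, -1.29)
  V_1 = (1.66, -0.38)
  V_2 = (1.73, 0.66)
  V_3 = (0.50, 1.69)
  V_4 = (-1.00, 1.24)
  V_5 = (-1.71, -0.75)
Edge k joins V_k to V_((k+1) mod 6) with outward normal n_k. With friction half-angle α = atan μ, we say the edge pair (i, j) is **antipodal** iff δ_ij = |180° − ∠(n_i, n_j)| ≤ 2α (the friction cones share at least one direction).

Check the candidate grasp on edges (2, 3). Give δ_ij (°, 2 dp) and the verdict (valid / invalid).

α = atan 0.8 = 38.66°;  2α = 77.32°
edge 2: e_2 = (-1.23, +1.03);  n_2 = (+0.6420, +0.7667)
edge 3: e_3 = (-1.50, -0.45);  n_3 = (-0.2873, +0.9578)
∠(n_2, n_3) = 56.64°
δ = |180° − 56.64°| = 123.36°
123.36° > 2α = 77.32°  →  invalid

δ = 123.36°, invalid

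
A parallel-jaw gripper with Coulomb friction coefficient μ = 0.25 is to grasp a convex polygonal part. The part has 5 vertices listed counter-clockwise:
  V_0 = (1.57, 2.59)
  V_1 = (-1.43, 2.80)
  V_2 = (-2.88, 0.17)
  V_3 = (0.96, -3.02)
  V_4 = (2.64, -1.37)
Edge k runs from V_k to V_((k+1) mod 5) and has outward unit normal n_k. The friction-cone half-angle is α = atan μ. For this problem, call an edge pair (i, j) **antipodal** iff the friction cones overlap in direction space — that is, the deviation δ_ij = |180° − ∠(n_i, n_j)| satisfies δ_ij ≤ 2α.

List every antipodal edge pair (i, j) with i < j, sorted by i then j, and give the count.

α = atan 0.25 = 14.04°;  2α = 28.07°
n_0 = (+0.0698, +0.9976)
n_1 = (-0.8757, +0.4828)
n_2 = (-0.6390, -0.7692)
n_3 = (+0.7007, -0.7134)
n_4 = (+0.9654, +0.2608)
  (0,1): δ = 114.87°  ·
  (0,2): δ = 35.71°  ·
  (0,3): δ = 48.49°  ·
  (0,4): δ = 109.12°  ·
  (1,2): δ = 100.85°  ·
  (1,3): δ = 16.65°  ✓
  (1,4): δ = 43.99°  ·
  (2,3): δ = 95.80°  ·
  (2,4): δ = 35.16°  ·
  (3,4): δ = 119.36°  ·
antipodal pairs: 1

count = 1; pairs: (1,3)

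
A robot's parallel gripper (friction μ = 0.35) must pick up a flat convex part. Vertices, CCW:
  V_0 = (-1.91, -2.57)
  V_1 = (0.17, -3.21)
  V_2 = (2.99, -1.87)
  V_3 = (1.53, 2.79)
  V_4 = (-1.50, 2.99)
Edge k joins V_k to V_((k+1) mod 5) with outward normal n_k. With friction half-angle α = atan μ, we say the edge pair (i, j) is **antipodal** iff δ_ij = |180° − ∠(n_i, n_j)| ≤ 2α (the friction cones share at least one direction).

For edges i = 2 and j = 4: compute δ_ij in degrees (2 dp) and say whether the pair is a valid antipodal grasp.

δ = 21.61°, valid

α = atan 0.35 = 19.29°;  2α = 38.58°
edge 2: e_2 = (-1.46, +4.66);  n_2 = (+0.9543, +0.2990)
edge 4: e_4 = (-0.41, -5.56);  n_4 = (-0.9973, +0.0735)
∠(n_2, n_4) = 158.39°
δ = |180° − 158.39°| = 21.61°
21.61° ≤ 2α = 38.58°  →  valid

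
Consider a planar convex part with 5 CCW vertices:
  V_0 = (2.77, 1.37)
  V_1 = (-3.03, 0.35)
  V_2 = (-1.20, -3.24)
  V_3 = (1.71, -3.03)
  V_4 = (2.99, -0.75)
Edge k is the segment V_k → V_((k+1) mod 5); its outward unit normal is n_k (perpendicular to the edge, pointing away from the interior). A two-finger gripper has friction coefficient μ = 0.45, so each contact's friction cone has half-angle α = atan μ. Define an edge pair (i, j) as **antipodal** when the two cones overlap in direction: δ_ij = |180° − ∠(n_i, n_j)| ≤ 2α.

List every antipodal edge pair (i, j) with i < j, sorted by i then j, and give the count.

α = atan 0.45 = 24.23°;  2α = 48.46°
n_0 = (-0.1732, +0.9849)
n_1 = (-0.8909, -0.4541)
n_2 = (+0.0720, -0.9974)
n_3 = (+0.8720, -0.4895)
n_4 = (+0.9947, +0.1032)
  (0,1): δ = 72.96°  ·
  (0,2): δ = 5.85°  ✓
  (0,3): δ = 50.72°  ·
  (0,4): δ = 85.95°  ·
  (1,2): δ = 112.88°  ·
  (1,3): δ = 56.32°  ·
  (1,4): δ = 21.09°  ✓
  (2,3): δ = 123.44°  ·
  (2,4): δ = 88.20°  ·
  (3,4): δ = 144.77°  ·
antipodal pairs: 2

count = 2; pairs: (0,2), (1,4)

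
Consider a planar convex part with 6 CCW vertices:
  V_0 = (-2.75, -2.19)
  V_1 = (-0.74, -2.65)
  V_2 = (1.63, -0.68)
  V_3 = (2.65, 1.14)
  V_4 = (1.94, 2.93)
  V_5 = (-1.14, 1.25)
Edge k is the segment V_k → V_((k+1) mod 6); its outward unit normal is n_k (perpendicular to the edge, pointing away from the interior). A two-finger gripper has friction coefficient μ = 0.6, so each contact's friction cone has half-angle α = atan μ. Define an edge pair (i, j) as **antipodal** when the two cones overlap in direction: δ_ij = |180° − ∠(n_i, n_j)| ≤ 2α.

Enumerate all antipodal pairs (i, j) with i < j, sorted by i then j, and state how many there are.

count = 7; pairs: (0,3), (0,4), (1,4), (1,5), (2,4), (2,5), (3,5)

α = atan 0.6 = 30.96°;  2α = 61.93°
n_0 = (-0.2231, -0.9748)
n_1 = (+0.6392, -0.7690)
n_2 = (+0.8723, -0.4889)
n_3 = (+0.9295, +0.3687)
n_4 = (-0.4789, +0.8779)
n_5 = (-0.9057, +0.4239)
  (0,1): δ = 127.38°  ·
  (0,2): δ = 106.38°  ·
  (0,3): δ = 55.47°  ✓
  (0,4): δ = 41.50°  ✓
  (0,5): δ = 77.81°  ·
  (1,2): δ = 159.00°  ·
  (1,3): δ = 108.10°  ·
  (1,4): δ = 11.12°  ✓
  (1,5): δ = 25.19°  ✓
  (2,3): δ = 129.10°  ·
  (2,4): δ = 32.12°  ✓
  (2,5): δ = 4.19°  ✓
  (3,4): δ = 83.03°  ·
  (3,5): δ = 46.72°  ✓
  (4,5): δ = 143.69°  ·
antipodal pairs: 7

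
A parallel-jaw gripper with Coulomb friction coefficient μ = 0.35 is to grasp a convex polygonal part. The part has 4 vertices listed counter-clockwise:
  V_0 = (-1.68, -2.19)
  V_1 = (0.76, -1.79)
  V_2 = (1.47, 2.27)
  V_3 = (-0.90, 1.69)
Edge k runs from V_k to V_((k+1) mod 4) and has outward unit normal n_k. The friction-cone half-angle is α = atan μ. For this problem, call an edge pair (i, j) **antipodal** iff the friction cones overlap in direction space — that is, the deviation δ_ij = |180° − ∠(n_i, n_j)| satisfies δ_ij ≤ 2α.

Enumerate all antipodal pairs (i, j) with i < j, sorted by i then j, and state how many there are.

count = 2; pairs: (0,2), (1,3)

α = atan 0.35 = 19.29°;  2α = 38.58°
n_0 = (+0.1618, -0.9868)
n_1 = (+0.9851, -0.1723)
n_2 = (-0.2377, +0.9713)
n_3 = (-0.9804, +0.1971)
  (0,1): δ = 109.23°  ·
  (0,2): δ = 4.44°  ✓
  (0,3): δ = 69.32°  ·
  (1,2): δ = 66.33°  ·
  (1,3): δ = 1.45°  ✓
  (2,3): δ = 115.12°  ·
antipodal pairs: 2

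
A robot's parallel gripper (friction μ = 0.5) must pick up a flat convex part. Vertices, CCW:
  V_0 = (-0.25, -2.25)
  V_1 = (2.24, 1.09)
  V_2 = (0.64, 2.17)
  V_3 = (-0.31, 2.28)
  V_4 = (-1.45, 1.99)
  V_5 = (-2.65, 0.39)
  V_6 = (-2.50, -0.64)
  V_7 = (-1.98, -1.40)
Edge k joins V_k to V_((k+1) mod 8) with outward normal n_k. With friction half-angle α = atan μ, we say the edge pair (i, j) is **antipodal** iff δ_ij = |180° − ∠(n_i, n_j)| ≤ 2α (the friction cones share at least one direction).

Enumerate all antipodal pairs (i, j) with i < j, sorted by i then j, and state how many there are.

α = atan 0.5 = 26.57°;  2α = 53.13°
n_0 = (+0.8017, -0.5977)
n_1 = (+0.5595, +0.8288)
n_2 = (+0.1150, +0.9934)
n_3 = (-0.2465, +0.9691)
n_4 = (-0.8000, +0.6000)
n_5 = (-0.9896, -0.1441)
n_6 = (-0.8253, -0.5647)
n_7 = (-0.4410, -0.8975)
  (0,1): δ = 87.31°  ·
  (0,2): δ = 59.90°  ·
  (0,3): δ = 39.02°  ✓
  (0,4): δ = 0.17°  ✓
  (0,5): δ = 44.99°  ✓
  (0,6): δ = 71.09°  ·
  (0,7): δ = 100.54°  ·
  (1,2): δ = 152.59°  ·
  (1,3): δ = 131.71°  ·
  (1,4): δ = 92.85°  ·
  (1,5): δ = 47.69°  ✓
  (1,6): δ = 21.60°  ✓
  (1,7): δ = 7.85°  ✓
  (2,3): δ = 159.12°  ·
  (2,4): δ = 120.27°  ·
  (2,5): δ = 75.11°  ·
  (2,6): δ = 49.01°  ✓
  (2,7): δ = 19.56°  ✓
  (3,4): δ = 141.14°  ·
  (3,5): δ = 95.99°  ·
  (3,6): δ = 69.89°  ·
  (3,7): δ = 40.44°  ✓
  (4,5): δ = 134.84°  ·
  (4,6): δ = 108.75°  ·
  (4,7): δ = 79.30°  ·
  (5,6): δ = 153.91°  ·
  (5,7): δ = 124.45°  ·
  (6,7): δ = 150.55°  ·
antipodal pairs: 9

count = 9; pairs: (0,3), (0,4), (0,5), (1,5), (1,6), (1,7), (2,6), (2,7), (3,7)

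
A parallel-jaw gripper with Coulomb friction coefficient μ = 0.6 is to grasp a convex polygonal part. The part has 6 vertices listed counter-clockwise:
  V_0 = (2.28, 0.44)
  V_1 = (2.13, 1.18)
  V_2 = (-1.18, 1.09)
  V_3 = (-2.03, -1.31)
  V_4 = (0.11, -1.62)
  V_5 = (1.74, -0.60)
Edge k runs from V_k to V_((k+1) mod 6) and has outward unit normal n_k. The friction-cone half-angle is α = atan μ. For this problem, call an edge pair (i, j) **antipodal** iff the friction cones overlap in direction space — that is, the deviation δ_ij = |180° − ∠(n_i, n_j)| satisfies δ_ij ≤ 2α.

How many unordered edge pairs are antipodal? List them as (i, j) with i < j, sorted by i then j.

α = atan 0.6 = 30.96°;  2α = 61.93°
n_0 = (+0.9801, +0.1987)
n_1 = (-0.0272, +0.9996)
n_2 = (-0.9426, +0.3338)
n_3 = (-0.1434, -0.9897)
n_4 = (+0.5305, -0.8477)
n_5 = (+0.8875, -0.4608)
  (0,1): δ = 99.90°  ·
  (0,2): δ = 30.96°  ✓
  (0,3): δ = 70.30°  ·
  (0,4): δ = 110.58°  ·
  (0,5): δ = 141.10°  ·
  (1,2): δ = 111.06°  ·
  (1,3): δ = 9.80°  ✓
  (1,4): δ = 30.48°  ✓
  (1,5): δ = 61.00°  ✓
  (2,3): δ = 78.74°  ·
  (2,4): δ = 38.46°  ✓
  (2,5): δ = 7.94°  ✓
  (3,4): δ = 139.72°  ·
  (3,5): δ = 109.20°  ·
  (4,5): δ = 149.48°  ·
antipodal pairs: 6

count = 6; pairs: (0,2), (1,3), (1,4), (1,5), (2,4), (2,5)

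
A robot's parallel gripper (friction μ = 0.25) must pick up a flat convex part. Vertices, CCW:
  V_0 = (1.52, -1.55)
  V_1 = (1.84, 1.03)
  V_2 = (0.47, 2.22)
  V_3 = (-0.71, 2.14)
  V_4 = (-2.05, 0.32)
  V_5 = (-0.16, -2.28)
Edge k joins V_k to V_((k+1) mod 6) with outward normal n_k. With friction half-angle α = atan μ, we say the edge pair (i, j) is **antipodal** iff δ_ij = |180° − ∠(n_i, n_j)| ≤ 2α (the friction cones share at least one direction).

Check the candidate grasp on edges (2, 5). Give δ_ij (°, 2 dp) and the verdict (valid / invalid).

δ = 19.61°, valid

α = atan 0.25 = 14.04°;  2α = 28.07°
edge 2: e_2 = (-1.18, -0.08);  n_2 = (-0.0676, +0.9977)
edge 5: e_5 = (+1.68, +0.73);  n_5 = (+0.3985, -0.9172)
∠(n_2, n_5) = 160.39°
δ = |180° − 160.39°| = 19.61°
19.61° ≤ 2α = 28.07°  →  valid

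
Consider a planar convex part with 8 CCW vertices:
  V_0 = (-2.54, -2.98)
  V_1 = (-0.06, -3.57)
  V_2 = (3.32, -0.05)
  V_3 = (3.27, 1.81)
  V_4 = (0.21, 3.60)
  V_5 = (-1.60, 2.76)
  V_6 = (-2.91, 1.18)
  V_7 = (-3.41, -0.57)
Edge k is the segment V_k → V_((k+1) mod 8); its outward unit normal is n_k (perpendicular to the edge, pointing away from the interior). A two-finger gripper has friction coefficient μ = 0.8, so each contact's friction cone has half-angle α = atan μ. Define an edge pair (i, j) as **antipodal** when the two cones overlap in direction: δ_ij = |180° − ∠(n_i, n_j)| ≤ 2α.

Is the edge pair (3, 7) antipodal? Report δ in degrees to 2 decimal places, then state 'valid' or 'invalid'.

α = atan 0.8 = 38.66°;  2α = 77.32°
edge 3: e_3 = (-3.06, +1.79);  n_3 = (+0.5049, +0.8632)
edge 7: e_7 = (+0.87, -2.41);  n_7 = (-0.9406, -0.3395)
∠(n_3, n_7) = 140.18°
δ = |180° − 140.18°| = 39.82°
39.82° ≤ 2α = 77.32°  →  valid

δ = 39.82°, valid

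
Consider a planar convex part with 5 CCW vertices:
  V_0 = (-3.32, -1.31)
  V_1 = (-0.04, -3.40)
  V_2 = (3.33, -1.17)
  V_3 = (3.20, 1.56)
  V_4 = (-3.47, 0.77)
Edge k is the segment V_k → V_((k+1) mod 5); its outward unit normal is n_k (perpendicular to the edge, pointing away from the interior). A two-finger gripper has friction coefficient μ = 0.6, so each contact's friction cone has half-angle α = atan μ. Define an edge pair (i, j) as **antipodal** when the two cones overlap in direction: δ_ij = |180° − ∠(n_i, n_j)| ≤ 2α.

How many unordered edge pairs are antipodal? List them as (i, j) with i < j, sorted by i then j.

α = atan 0.6 = 30.96°;  2α = 61.93°
n_0 = (-0.5374, -0.8433)
n_1 = (+0.5518, -0.8339)
n_2 = (+0.9989, +0.0476)
n_3 = (-0.1176, +0.9931)
n_4 = (-0.9974, -0.0719)
  (0,1): δ = 114.00°  ·
  (0,2): δ = 54.77°  ✓
  (0,3): δ = 39.26°  ✓
  (0,4): δ = 126.63°  ·
  (1,2): δ = 120.77°  ·
  (1,3): δ = 26.74°  ✓
  (1,4): δ = 60.63°  ✓
  (2,3): δ = 85.97°  ·
  (2,4): δ = 1.40°  ✓
  (3,4): δ = 92.63°  ·
antipodal pairs: 5

count = 5; pairs: (0,2), (0,3), (1,3), (1,4), (2,4)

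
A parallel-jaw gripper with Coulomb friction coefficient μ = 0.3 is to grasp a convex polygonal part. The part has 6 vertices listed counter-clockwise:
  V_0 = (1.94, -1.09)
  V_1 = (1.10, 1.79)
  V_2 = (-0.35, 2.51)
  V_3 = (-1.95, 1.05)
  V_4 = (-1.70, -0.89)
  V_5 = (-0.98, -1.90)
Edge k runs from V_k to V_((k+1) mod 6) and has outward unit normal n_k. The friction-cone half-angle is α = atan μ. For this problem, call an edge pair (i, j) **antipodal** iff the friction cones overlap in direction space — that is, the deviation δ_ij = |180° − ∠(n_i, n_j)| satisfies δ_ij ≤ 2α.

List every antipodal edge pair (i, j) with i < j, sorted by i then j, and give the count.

α = atan 0.3 = 16.70°;  2α = 33.40°
n_0 = (+0.9600, +0.2800)
n_1 = (+0.4447, +0.8957)
n_2 = (-0.6741, +0.7387)
n_3 = (-0.9918, -0.1278)
n_4 = (-0.8143, -0.5805)
n_5 = (+0.2673, -0.9636)
  (0,1): δ = 132.67°  ·
  (0,2): δ = 63.88°  ·
  (0,3): δ = 8.92°  ✓
  (0,4): δ = 19.22°  ✓
  (0,5): δ = 89.24°  ·
  (1,2): δ = 111.21°  ·
  (1,3): δ = 56.25°  ·
  (1,4): δ = 28.11°  ✓
  (1,5): δ = 41.91°  ·
  (2,3): δ = 125.04°  ·
  (2,4): δ = 96.90°  ·
  (2,5): δ = 26.88°  ✓
  (3,4): δ = 151.86°  ·
  (3,5): δ = 81.84°  ·
  (4,5): δ = 109.98°  ·
antipodal pairs: 4

count = 4; pairs: (0,3), (0,4), (1,4), (2,5)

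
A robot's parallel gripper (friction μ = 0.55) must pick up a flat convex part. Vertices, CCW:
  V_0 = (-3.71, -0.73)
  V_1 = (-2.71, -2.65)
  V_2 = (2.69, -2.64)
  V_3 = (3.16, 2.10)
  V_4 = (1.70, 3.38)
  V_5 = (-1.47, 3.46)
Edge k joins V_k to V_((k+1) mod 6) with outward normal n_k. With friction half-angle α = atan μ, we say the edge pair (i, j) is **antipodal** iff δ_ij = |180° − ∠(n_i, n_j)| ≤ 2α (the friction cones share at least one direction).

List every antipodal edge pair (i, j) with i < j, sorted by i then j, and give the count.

α = atan 0.55 = 28.81°;  2α = 57.62°
n_0 = (-0.8869, -0.4619)
n_1 = (+0.0019, -1.0000)
n_2 = (+0.9951, -0.0987)
n_3 = (+0.6592, +0.7519)
n_4 = (+0.0252, +0.9997)
n_5 = (-0.8819, +0.4715)
  (0,1): δ = 117.41°  ·
  (0,2): δ = 33.17°  ✓
  (0,3): δ = 21.25°  ✓
  (0,4): δ = 61.04°  ·
  (0,5): δ = 124.36°  ·
  (1,2): δ = 95.77°  ·
  (1,3): δ = 41.35°  ✓
  (1,4): δ = 1.55°  ✓
  (1,5): δ = 61.76°  ·
  (2,3): δ = 125.58°  ·
  (2,4): δ = 85.78°  ·
  (2,5): δ = 22.47°  ✓
  (3,4): δ = 140.20°  ·
  (3,5): δ = 76.89°  ·
  (4,5): δ = 116.68°  ·
antipodal pairs: 5

count = 5; pairs: (0,2), (0,3), (1,3), (1,4), (2,5)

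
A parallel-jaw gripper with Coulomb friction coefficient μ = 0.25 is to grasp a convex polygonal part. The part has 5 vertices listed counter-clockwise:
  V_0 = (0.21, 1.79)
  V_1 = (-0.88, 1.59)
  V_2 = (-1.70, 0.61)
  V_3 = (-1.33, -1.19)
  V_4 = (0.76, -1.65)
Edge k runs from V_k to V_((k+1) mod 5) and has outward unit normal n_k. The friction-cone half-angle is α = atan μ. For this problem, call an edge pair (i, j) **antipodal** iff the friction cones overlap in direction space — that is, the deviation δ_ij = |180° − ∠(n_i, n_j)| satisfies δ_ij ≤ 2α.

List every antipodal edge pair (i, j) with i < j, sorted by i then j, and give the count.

count = 2; pairs: (0,3), (2,4)

α = atan 0.25 = 14.04°;  2α = 28.07°
n_0 = (-0.1805, +0.9836)
n_1 = (-0.7669, +0.6417)
n_2 = (-0.9795, -0.2013)
n_3 = (-0.2150, -0.9766)
n_4 = (+0.9875, +0.1579)
  (0,1): δ = 140.32°  ·
  (0,2): δ = 88.78°  ·
  (0,3): δ = 22.81°  ✓
  (0,4): δ = 88.69°  ·
  (1,2): δ = 128.46°  ·
  (1,3): δ = 62.49°  ·
  (1,4): δ = 49.00°  ·
  (2,3): δ = 114.03°  ·
  (2,4): δ = 2.53°  ✓
  (3,4): δ = 68.50°  ·
antipodal pairs: 2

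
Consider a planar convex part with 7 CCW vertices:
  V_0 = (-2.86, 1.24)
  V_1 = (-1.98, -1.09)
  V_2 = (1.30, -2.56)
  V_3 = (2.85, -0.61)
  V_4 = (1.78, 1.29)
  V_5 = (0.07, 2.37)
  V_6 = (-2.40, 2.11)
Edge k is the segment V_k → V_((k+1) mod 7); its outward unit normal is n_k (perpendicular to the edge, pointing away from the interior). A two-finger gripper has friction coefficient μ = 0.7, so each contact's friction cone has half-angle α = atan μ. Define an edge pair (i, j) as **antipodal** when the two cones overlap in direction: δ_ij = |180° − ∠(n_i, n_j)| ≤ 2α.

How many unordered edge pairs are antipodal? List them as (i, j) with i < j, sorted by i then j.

count = 9; pairs: (0,2), (0,3), (0,4), (1,3), (1,4), (1,5), (2,5), (2,6), (3,6)

α = atan 0.7 = 34.99°;  2α = 69.98°
n_0 = (-0.9355, -0.3533)
n_1 = (-0.4090, -0.9125)
n_2 = (+0.7828, -0.6222)
n_3 = (+0.8713, +0.4907)
n_4 = (+0.5340, +0.8455)
n_5 = (-0.1047, +0.9945)
n_6 = (-0.8840, +0.4674)
  (0,1): δ = 134.83°  ·
  (0,2): δ = 59.17°  ✓
  (0,3): δ = 8.70°  ✓
  (0,4): δ = 37.03°  ✓
  (0,5): δ = 75.32°  ·
  (0,6): δ = 131.44°  ·
  (1,2): δ = 104.34°  ·
  (1,3): δ = 36.47°  ✓
  (1,4): δ = 8.14°  ✓
  (1,5): δ = 30.15°  ✓
  (1,6): δ = 86.27°  ·
  (2,3): δ = 112.13°  ·
  (2,4): δ = 83.80°  ·
  (2,5): δ = 45.51°  ✓
  (2,6): δ = 10.61°  ✓
  (3,4): δ = 151.66°  ·
  (3,5): δ = 113.38°  ·
  (3,6): δ = 57.25°  ✓
  (4,5): δ = 141.72°  ·
  (4,6): δ = 85.59°  ·
  (5,6): δ = 123.88°  ·
antipodal pairs: 9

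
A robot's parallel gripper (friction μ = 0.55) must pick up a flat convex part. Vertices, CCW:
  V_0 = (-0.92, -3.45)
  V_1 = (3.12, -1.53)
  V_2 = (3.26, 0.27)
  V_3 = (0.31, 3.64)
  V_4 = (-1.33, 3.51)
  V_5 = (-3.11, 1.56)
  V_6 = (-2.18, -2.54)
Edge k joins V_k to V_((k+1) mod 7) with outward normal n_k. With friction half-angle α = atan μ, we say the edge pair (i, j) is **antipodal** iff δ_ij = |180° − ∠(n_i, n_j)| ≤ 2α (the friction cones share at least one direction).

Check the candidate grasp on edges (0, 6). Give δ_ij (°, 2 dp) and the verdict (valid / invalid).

δ = 118.74°, invalid

α = atan 0.55 = 28.81°;  2α = 57.62°
edge 0: e_0 = (+4.04, +1.92);  n_0 = (+0.4292, -0.9032)
edge 6: e_6 = (+1.26, -0.91);  n_6 = (-0.5855, -0.8107)
∠(n_0, n_6) = 61.26°
δ = |180° − 61.26°| = 118.74°
118.74° > 2α = 57.62°  →  invalid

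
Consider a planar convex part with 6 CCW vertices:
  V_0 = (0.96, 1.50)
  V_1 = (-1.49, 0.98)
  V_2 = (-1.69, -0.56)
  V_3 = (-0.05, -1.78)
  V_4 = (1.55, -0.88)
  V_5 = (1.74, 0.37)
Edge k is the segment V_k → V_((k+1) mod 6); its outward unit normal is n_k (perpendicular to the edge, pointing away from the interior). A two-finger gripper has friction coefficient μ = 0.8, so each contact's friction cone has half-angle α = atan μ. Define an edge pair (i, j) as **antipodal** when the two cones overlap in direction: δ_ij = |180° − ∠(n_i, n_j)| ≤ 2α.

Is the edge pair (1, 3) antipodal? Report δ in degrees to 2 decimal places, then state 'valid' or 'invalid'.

δ = 53.24°, valid

α = atan 0.8 = 38.66°;  2α = 77.32°
edge 1: e_1 = (-0.20, -1.54);  n_1 = (-0.9917, +0.1288)
edge 3: e_3 = (+1.60, +0.90);  n_3 = (+0.4903, -0.8716)
∠(n_1, n_3) = 126.76°
δ = |180° − 126.76°| = 53.24°
53.24° ≤ 2α = 77.32°  →  valid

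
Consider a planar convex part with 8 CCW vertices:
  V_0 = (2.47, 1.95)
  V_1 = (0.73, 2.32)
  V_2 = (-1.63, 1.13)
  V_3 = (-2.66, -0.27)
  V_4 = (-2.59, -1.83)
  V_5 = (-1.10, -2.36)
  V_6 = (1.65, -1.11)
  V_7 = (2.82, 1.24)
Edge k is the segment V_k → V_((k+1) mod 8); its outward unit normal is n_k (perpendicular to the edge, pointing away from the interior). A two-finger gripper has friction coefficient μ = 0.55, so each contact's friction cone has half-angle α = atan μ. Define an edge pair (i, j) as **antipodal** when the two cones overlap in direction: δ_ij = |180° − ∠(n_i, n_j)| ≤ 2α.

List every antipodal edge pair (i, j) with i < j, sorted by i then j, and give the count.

count = 10; pairs: (0,4), (0,5), (1,4), (1,5), (1,6), (2,5), (2,6), (3,6), (3,7), (4,7)

α = atan 0.55 = 28.81°;  2α = 57.62°
n_0 = (+0.2080, +0.9781)
n_1 = (-0.4502, +0.8929)
n_2 = (-0.8055, +0.5926)
n_3 = (-0.9990, -0.0448)
n_4 = (-0.3351, -0.9422)
n_5 = (+0.4138, -0.9104)
n_6 = (+0.8952, -0.4457)
n_7 = (+0.8969, +0.4422)
  (0,1): δ = 141.24°  ·
  (0,2): δ = 114.34°  ·
  (0,3): δ = 75.43°  ·
  (0,4): δ = 7.58°  ✓
  (0,5): δ = 36.45°  ✓
  (0,6): δ = 75.54°  ·
  (0,7): δ = 128.25°  ·
  (1,2): δ = 153.10°  ·
  (1,3): δ = 114.19°  ·
  (1,4): δ = 46.34°  ✓
  (1,5): δ = 2.31°  ✓
  (1,6): δ = 36.77°  ✓
  (1,7): δ = 89.48°  ·
  (2,3): δ = 141.09°  ·
  (2,4): δ = 73.24°  ·
  (2,5): δ = 29.21°  ✓
  (2,6): δ = 9.88°  ✓
  (2,7): δ = 62.58°  ·
  (3,4): δ = 112.15°  ·
  (3,5): δ = 68.13°  ·
  (3,6): δ = 29.04°  ✓
  (3,7): δ = 23.67°  ✓
  (4,5): δ = 135.98°  ·
  (4,6): δ = 96.89°  ·
  (4,7): δ = 44.18°  ✓
  (5,6): δ = 140.91°  ·
  (5,7): δ = 88.20°  ·
  (6,7): δ = 127.29°  ·
antipodal pairs: 10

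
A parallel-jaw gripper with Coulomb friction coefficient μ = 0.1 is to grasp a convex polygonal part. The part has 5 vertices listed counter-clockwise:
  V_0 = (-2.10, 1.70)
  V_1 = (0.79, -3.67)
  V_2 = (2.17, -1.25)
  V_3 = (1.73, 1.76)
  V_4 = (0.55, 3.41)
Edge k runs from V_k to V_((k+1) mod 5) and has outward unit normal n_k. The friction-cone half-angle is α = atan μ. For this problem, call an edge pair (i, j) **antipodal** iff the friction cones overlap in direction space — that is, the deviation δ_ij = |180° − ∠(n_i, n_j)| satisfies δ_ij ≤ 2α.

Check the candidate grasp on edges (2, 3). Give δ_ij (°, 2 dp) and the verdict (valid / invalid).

δ = 152.75°, invalid

α = atan 0.1 = 5.71°;  2α = 11.42°
edge 2: e_2 = (-0.44, +3.01);  n_2 = (+0.9895, +0.1446)
edge 3: e_3 = (-1.18, +1.65);  n_3 = (+0.8134, +0.5817)
∠(n_2, n_3) = 27.25°
δ = |180° − 27.25°| = 152.75°
152.75° > 2α = 11.42°  →  invalid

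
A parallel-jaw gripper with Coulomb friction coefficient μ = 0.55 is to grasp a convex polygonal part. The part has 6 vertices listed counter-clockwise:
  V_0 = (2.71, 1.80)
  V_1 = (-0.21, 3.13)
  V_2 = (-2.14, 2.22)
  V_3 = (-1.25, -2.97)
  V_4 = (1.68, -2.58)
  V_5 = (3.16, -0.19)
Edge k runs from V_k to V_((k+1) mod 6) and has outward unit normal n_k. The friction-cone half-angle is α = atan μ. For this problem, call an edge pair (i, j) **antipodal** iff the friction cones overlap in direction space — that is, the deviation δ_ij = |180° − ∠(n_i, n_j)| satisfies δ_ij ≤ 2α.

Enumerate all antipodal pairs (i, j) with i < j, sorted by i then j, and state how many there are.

α = atan 0.55 = 28.81°;  2α = 57.62°
n_0 = (+0.4145, +0.9100)
n_1 = (-0.4265, +0.9045)
n_2 = (-0.9856, -0.1690)
n_3 = (+0.1319, -0.9913)
n_4 = (+0.8502, -0.5265)
n_5 = (+0.9754, +0.2206)
  (0,1): δ = 130.27°  ·
  (0,2): δ = 55.78°  ✓
  (0,3): δ = 32.07°  ✓
  (0,4): δ = 82.72°  ·
  (0,5): δ = 127.23°  ·
  (1,2): δ = 105.51°  ·
  (1,3): δ = 17.66°  ✓
  (1,4): δ = 32.99°  ✓
  (1,5): δ = 77.50°  ·
  (2,3): δ = 92.15°  ·
  (2,4): δ = 41.50°  ✓
  (2,5): δ = 3.01°  ✓
  (3,4): δ = 129.35°  ·
  (3,5): δ = 84.84°  ·
  (4,5): δ = 135.49°  ·
antipodal pairs: 6

count = 6; pairs: (0,2), (0,3), (1,3), (1,4), (2,4), (2,5)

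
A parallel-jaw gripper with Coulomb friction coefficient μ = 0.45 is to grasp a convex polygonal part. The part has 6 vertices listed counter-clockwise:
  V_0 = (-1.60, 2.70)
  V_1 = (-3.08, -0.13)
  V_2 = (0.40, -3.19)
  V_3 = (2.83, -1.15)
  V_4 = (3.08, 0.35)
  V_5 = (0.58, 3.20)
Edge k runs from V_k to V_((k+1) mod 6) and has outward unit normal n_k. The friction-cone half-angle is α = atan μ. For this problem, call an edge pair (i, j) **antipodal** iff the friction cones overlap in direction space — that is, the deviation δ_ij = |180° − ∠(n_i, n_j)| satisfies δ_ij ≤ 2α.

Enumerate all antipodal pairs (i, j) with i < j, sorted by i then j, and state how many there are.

α = atan 0.45 = 24.23°;  2α = 48.46°
n_0 = (-0.8861, +0.4634)
n_1 = (-0.6603, -0.7510)
n_2 = (+0.6430, -0.7659)
n_3 = (+0.9864, -0.1644)
n_4 = (+0.7518, +0.6594)
n_5 = (-0.2236, +0.9747)
  (0,1): δ = 103.72°  ·
  (0,2): δ = 22.38°  ✓
  (0,3): δ = 18.15°  ✓
  (0,4): δ = 68.87°  ·
  (0,5): δ = 130.53°  ·
  (1,2): δ = 98.66°  ·
  (1,3): δ = 58.14°  ·
  (1,4): δ = 7.42°  ✓
  (1,5): δ = 54.24°  ·
  (2,3): δ = 139.48°  ·
  (2,4): δ = 88.76°  ·
  (2,5): δ = 27.10°  ✓
  (3,4): δ = 129.28°  ·
  (3,5): δ = 67.62°  ·
  (4,5): δ = 118.34°  ·
antipodal pairs: 4

count = 4; pairs: (0,2), (0,3), (1,4), (2,5)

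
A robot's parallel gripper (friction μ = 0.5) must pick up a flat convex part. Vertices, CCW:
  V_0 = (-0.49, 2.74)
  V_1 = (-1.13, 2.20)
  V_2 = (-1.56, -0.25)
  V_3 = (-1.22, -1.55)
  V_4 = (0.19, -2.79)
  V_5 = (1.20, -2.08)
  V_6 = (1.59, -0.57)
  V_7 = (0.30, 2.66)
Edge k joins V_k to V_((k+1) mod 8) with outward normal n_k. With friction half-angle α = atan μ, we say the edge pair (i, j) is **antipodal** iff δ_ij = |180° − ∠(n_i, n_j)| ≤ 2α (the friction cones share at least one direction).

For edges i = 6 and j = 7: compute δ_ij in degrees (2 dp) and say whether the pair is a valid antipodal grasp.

α = atan 0.5 = 26.57°;  2α = 53.13°
edge 6: e_6 = (-1.29, +3.23);  n_6 = (+0.9287, +0.3709)
edge 7: e_7 = (-0.79, +0.08);  n_7 = (+0.1008, +0.9949)
∠(n_6, n_7) = 62.45°
δ = |180° − 62.45°| = 117.55°
117.55° > 2α = 53.13°  →  invalid

δ = 117.55°, invalid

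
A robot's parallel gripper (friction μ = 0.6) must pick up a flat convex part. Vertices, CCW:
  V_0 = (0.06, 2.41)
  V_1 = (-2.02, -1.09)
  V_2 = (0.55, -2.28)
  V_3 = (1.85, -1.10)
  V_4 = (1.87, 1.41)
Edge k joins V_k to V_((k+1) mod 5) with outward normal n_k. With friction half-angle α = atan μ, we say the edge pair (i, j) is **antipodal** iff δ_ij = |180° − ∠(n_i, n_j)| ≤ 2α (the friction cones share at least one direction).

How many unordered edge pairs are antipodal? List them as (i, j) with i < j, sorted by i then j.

count = 3; pairs: (0,2), (0,3), (1,4)

α = atan 0.6 = 30.96°;  2α = 61.93°
n_0 = (-0.8597, +0.5109)
n_1 = (-0.4202, -0.9074)
n_2 = (+0.6721, -0.7405)
n_3 = (+1.0000, -0.0080)
n_4 = (+0.4836, +0.8753)
  (0,1): δ = 84.12°  ·
  (0,2): δ = 17.05°  ✓
  (0,3): δ = 30.27°  ✓
  (0,4): δ = 91.80°  ·
  (1,2): δ = 112.92°  ·
  (1,3): δ = 65.61°  ·
  (1,4): δ = 4.07°  ✓
  (2,3): δ = 132.69°  ·
  (2,4): δ = 71.15°  ·
  (3,4): δ = 118.46°  ·
antipodal pairs: 3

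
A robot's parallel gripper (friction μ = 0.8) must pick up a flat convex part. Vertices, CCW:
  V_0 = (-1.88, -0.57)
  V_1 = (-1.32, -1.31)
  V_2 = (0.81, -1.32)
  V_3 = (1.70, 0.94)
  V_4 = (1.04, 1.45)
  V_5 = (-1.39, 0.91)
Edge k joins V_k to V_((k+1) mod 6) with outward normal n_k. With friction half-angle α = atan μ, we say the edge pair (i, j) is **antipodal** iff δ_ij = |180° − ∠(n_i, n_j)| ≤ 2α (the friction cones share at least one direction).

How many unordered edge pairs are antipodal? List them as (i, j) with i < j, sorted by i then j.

α = atan 0.8 = 38.66°;  2α = 77.32°
n_0 = (-0.7974, -0.6034)
n_1 = (-0.0047, -1.0000)
n_2 = (+0.9305, -0.3664)
n_3 = (+0.6114, +0.7913)
n_4 = (-0.2169, +0.9762)
n_5 = (-0.9493, +0.3143)
  (0,1): δ = 127.39°  ·
  (0,2): δ = 58.61°  ✓
  (0,3): δ = 15.19°  ✓
  (0,4): δ = 65.41°  ✓
  (0,5): δ = 124.56°  ·
  (1,2): δ = 111.23°  ·
  (1,3): δ = 37.43°  ✓
  (1,4): δ = 12.80°  ✓
  (1,5): δ = 71.95°  ✓
  (2,3): δ = 106.20°  ·
  (2,4): δ = 55.98°  ✓
  (2,5): δ = 3.18°  ✓
  (3,4): δ = 129.78°  ·
  (3,5): δ = 70.62°  ✓
  (4,5): δ = 120.85°  ·
antipodal pairs: 9

count = 9; pairs: (0,2), (0,3), (0,4), (1,3), (1,4), (1,5), (2,4), (2,5), (3,5)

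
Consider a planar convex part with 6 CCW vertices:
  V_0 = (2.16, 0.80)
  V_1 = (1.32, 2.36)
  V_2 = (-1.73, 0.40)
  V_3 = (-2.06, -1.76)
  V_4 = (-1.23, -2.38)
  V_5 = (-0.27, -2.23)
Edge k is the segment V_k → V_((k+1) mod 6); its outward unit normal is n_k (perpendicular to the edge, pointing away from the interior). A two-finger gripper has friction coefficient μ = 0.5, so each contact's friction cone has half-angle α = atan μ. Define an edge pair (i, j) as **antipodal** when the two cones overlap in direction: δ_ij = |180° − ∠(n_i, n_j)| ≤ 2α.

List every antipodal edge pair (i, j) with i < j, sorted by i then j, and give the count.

count = 5; pairs: (0,2), (0,3), (1,4), (1,5), (2,5)

α = atan 0.5 = 26.57°;  2α = 53.13°
n_0 = (+0.8805, +0.4741)
n_1 = (-0.5406, +0.8413)
n_2 = (-0.9885, +0.1510)
n_3 = (-0.5985, -0.8012)
n_4 = (+0.1544, -0.9880)
n_5 = (+0.7801, -0.6256)
  (0,1): δ = 85.58°  ·
  (0,2): δ = 36.99°  ✓
  (0,3): δ = 24.94°  ✓
  (0,4): δ = 70.58°  ·
  (0,5): δ = 112.97°  ·
  (1,2): δ = 131.41°  ·
  (1,3): δ = 69.49°  ·
  (1,4): δ = 23.85°  ✓
  (1,5): δ = 18.55°  ✓
  (2,3): δ = 118.07°  ·
  (2,4): δ = 72.43°  ·
  (2,5): δ = 30.04°  ✓
  (3,4): δ = 134.36°  ·
  (3,5): δ = 91.97°  ·
  (4,5): δ = 137.61°  ·
antipodal pairs: 5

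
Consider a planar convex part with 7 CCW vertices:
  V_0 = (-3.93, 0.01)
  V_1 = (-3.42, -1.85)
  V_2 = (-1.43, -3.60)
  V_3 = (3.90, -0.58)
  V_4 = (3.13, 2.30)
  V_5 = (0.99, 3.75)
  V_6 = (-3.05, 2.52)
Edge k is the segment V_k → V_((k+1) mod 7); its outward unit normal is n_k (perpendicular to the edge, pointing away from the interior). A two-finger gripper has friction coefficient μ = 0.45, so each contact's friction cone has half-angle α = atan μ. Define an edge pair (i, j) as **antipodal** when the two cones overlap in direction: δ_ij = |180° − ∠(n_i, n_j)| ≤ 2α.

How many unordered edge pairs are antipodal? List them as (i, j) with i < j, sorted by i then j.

count = 7; pairs: (0,3), (0,4), (1,3), (1,4), (2,5), (2,6), (3,6)

α = atan 0.45 = 24.23°;  2α = 48.46°
n_0 = (-0.9644, -0.2644)
n_1 = (-0.6604, -0.7509)
n_2 = (+0.4930, -0.8700)
n_3 = (+0.9661, +0.2583)
n_4 = (+0.5609, +0.8279)
n_5 = (-0.2913, +0.9566)
n_6 = (-0.9437, +0.3309)
  (0,1): δ = 146.66°  ·
  (0,2): δ = 75.80°  ·
  (0,3): δ = 0.36°  ✓
  (0,4): δ = 40.55°  ✓
  (0,5): δ = 91.60°  ·
  (0,6): δ = 145.35°  ·
  (1,2): δ = 109.14°  ·
  (1,3): δ = 33.70°  ✓
  (1,4): δ = 7.21°  ✓
  (1,5): δ = 58.26°  ·
  (1,6): δ = 112.01°  ·
  (2,3): δ = 104.57°  ·
  (2,4): δ = 63.66°  ·
  (2,5): δ = 12.60°  ✓
  (2,6): δ = 41.14°  ✓
  (3,4): δ = 139.09°  ·
  (3,5): δ = 88.04°  ·
  (3,6): δ = 34.29°  ✓
  (4,5): δ = 128.95°  ·
  (4,6): δ = 75.20°  ·
  (5,6): δ = 126.25°  ·
antipodal pairs: 7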